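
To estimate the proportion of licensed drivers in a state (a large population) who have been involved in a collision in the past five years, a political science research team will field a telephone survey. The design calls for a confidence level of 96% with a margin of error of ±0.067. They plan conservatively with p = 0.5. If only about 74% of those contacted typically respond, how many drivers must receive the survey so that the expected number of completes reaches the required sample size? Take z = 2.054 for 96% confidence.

Completed interviews needed: n₀ = 2.054² × 0.2500 / 0.067² ≈ 234.96 → 235.
At a 74% response rate, contacts needed = 235 / 0.74 ≈ 317.57 → 318.

318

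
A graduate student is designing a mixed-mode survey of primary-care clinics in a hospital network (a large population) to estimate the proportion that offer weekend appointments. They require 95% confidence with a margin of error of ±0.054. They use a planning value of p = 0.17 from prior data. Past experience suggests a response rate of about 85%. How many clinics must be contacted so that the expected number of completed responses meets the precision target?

219

For 95% confidence, z = 1.960.
Completed interviews needed: n₀ = 1.960² × 0.1411 / 0.054² ≈ 185.89 → 186.
At an 85% response rate, contacts needed = 186 / 0.85 ≈ 218.82 → 219.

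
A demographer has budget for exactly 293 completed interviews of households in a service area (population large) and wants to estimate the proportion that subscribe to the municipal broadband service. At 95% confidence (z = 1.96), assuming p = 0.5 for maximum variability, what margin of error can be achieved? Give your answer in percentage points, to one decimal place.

SE(p̂) = √[p(1−p)/n] = √[0.2500/293] = 0.02921.
E = z × SE = 1.96 × 0.02921 = 0.05725, or 5.7 percentage points.

5.7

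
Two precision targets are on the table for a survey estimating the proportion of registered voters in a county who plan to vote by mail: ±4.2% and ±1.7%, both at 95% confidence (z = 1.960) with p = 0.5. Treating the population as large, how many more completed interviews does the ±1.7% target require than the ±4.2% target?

2779

At ±4.2%: n = 1.960² × 0.2500 / 0.042² ≈ 544.44 → 545.
At ±1.7%: n = 1.960² × 0.2500 / 0.017² ≈ 3323.18 → 3324.
Additional respondents: 3324 − 545 = 2779.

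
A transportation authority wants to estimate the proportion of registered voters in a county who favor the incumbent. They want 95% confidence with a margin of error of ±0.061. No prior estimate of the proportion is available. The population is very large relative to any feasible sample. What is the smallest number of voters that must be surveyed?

259

For 95% confidence, z = 1.96.
With no prior estimate, use p = 0.5, giving p(1−p) = 0.25.
n = z²·p(1−p)/E² = 1.96² × 0.2500 / 0.061² = 3.8416 × 0.2500 / 0.003721 ≈ 258.10.
Rounding up gives n = 259.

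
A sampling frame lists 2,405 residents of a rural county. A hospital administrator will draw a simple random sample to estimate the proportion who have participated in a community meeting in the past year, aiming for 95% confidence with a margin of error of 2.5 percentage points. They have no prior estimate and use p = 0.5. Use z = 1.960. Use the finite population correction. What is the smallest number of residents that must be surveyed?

938

Unadjusted: n₀ = 1.960² × 0.50 × 0.50 / 0.025² ≈ 1536.64, so n₀ = 1537.
Finite population correction with N = 2,405: n = n₀ / (1 + (n₀−1)/N) = 1537 / (1 + 1536/2405) = 1537 / 1.6387 ≈ 937.96.
Rounding up, n = 938.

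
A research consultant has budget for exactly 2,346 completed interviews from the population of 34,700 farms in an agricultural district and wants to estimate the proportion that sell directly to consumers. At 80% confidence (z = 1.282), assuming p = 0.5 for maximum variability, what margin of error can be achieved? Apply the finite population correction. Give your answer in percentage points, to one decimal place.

Finite-population factor: (N−n)/(N−1) = (34700−2346)/(34700−1) = 0.9324.
SE(p̂) = √[p(1−p)/n · (N−n)/(N−1)] = √[0.2500/2346 × 0.9324] = 0.00997.
E = z × SE = 1.282 × 0.00997 = 0.01278 ≈ 1.3 percentage points.

1.3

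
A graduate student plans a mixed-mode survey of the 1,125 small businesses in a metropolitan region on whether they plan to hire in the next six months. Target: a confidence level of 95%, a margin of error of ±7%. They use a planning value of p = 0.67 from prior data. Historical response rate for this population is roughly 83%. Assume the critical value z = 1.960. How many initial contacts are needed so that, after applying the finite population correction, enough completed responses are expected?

Completed interviews needed (unadjusted): n₀ = 1.960² × 0.2211 / 0.070² ≈ 173.34 → 174.
FPC for N = 1,125: n = 174 / (1 + 173/1125) = 174 / 1.1538 ≈ 150.81 → 151.
At an 83% response rate, contacts needed = 151 / 0.83 ≈ 181.93 → 182.

182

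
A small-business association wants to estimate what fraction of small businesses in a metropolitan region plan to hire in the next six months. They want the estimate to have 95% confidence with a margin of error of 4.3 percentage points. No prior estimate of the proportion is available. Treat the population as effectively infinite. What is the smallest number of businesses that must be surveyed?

For 95% confidence, z = 1.960.
With no prior estimate, use p = 0.5, giving p(1−p) = 0.25.
n = z²·p(1−p)/E² = 1.960² × 0.2500 / 0.043² = 3.8416 × 0.2500 / 0.001849 ≈ 519.42.
Rounding up gives n = 520.

520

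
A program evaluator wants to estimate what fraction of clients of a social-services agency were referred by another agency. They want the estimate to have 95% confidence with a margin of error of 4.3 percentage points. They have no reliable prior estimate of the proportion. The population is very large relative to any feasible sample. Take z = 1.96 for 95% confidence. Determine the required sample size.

520

With no prior estimate, use p = 0.5, giving p(1−p) = 0.25.
n = z²·p(1−p)/E² = 1.96² × 0.2500 / 0.043² = 3.8416 × 0.2500 / 0.001849 ≈ 519.42.
Rounding up gives n = 520.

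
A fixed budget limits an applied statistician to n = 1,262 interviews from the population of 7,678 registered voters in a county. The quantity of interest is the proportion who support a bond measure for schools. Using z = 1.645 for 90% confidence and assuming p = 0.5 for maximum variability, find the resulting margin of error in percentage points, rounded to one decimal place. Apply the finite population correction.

Finite-population factor: (N−n)/(N−1) = (7678−1262)/(7678−1) = 0.8357.
SE(p̂) = √[p(1−p)/n · (N−n)/(N−1)] = √[0.2500/1262 × 0.8357] = 0.01287.
E = z × SE = 1.645 × 0.01287 = 0.02117 ≈ 2.1 percentage points.

2.1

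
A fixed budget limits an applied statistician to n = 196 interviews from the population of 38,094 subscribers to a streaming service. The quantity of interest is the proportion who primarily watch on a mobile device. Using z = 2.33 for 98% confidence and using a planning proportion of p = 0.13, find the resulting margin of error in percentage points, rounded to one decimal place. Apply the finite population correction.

5.6

Finite-population factor: (N−n)/(N−1) = (38094−196)/(38094−1) = 0.9949.
SE(p̂) = √[p(1−p)/n · (N−n)/(N−1)] = √[0.1131/196 × 0.9949] = 0.02396.
E = z × SE = 2.33 × 0.02396 = 0.05583 ≈ 5.6 percentage points.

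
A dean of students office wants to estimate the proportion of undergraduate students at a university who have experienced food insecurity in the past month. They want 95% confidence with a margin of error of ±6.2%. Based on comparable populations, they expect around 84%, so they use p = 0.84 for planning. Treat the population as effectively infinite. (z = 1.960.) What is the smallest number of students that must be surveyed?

135

With p = 0.84, p(1−p) = 0.1344.
n = z²·p(1−p)/E² = 1.960² × 0.1344 / 0.062² = 3.8416 × 0.1344 / 0.003844 ≈ 134.32.
Rounding up gives n = 135.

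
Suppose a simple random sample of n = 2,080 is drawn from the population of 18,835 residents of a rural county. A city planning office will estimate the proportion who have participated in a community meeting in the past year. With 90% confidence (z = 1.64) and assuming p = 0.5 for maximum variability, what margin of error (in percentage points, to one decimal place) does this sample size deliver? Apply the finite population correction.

Finite-population factor: (N−n)/(N−1) = (18835−2080)/(18835−1) = 0.8896.
SE(p̂) = √[p(1−p)/n · (N−n)/(N−1)] = √[0.2500/2080 × 0.8896] = 0.01034.
E = z × SE = 1.64 × 0.01034 = 0.01696 ≈ 1.7 percentage points.

1.7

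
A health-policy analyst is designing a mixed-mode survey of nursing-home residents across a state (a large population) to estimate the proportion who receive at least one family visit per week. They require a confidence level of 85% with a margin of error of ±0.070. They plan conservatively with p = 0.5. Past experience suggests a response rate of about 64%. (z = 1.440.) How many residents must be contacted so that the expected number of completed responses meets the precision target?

Completed interviews needed: n₀ = 1.440² × 0.2500 / 0.070² ≈ 105.80 → 106.
At a 64% response rate, contacts needed = 106 / 0.64 ≈ 165.62 → 166.

166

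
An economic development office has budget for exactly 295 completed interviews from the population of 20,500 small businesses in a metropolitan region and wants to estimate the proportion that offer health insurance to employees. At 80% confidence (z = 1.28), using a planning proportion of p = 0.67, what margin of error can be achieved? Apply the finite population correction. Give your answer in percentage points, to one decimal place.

Finite-population factor: (N−n)/(N−1) = (20500−295)/(20500−1) = 0.9857.
SE(p̂) = √[p(1−p)/n · (N−n)/(N−1)] = √[0.2211/295 × 0.9857] = 0.02718.
E = z × SE = 1.28 × 0.02718 = 0.03479 ≈ 3.5 percentage points.

3.5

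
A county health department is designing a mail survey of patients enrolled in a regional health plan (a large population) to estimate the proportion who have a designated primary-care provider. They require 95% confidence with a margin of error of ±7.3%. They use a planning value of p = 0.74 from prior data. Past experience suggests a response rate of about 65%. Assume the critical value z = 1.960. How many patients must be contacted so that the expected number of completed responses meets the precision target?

Completed interviews needed: n₀ = 1.960² × 0.1924 / 0.073² ≈ 138.70 → 139.
At a 65% response rate, contacts needed = 139 / 0.65 ≈ 213.85 → 214.

214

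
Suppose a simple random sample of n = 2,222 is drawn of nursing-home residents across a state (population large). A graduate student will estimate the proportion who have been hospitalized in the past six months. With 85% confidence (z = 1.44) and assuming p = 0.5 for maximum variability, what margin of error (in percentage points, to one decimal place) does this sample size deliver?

SE(p̂) = √[p(1−p)/n] = √[0.2500/2222] = 0.01061.
E = z × SE = 1.44 × 0.01061 = 0.01527, or 1.5 percentage points.

1.5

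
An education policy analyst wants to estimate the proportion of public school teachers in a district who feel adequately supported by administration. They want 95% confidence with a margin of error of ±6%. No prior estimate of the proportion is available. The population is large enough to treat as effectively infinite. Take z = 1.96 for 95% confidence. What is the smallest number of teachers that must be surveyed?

267

With no prior estimate, use p = 0.5, giving p(1−p) = 0.25.
n = z²·p(1−p)/E² = 1.96² × 0.2500 / 0.060² = 3.8416 × 0.2500 / 0.003600 ≈ 266.78.
Rounding up gives n = 267.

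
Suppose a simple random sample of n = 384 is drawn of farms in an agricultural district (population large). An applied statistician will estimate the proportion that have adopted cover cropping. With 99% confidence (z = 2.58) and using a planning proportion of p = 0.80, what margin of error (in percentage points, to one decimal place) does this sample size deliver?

SE(p̂) = √[p(1−p)/n] = √[0.1600/384] = 0.02041.
E = z × SE = 2.58 × 0.02041 = 0.05266, or 5.3 percentage points.

5.3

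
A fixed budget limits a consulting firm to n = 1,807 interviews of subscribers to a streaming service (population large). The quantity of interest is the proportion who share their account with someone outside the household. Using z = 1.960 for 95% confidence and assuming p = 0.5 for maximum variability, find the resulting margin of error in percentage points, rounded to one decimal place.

SE(p̂) = √[p(1−p)/n] = √[0.2500/1807] = 0.01176.
E = z × SE = 1.960 × 0.01176 = 0.02305, or 2.3 percentage points.

2.3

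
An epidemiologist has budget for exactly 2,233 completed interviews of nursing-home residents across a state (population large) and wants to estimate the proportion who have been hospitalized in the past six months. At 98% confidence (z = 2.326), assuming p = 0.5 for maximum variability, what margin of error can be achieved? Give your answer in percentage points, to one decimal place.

SE(p̂) = √[p(1−p)/n] = √[0.2500/2233] = 0.01058.
E = z × SE = 2.326 × 0.01058 = 0.02461, or 2.5 percentage points.

2.5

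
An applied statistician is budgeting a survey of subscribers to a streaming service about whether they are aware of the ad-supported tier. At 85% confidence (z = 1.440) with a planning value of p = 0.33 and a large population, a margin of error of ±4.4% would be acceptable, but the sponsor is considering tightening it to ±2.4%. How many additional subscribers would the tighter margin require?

At ±4.4%: n = 1.440² × 0.2211 / 0.044² ≈ 236.81 → 237.
At ±2.4%: n = 1.440² × 0.2211 / 0.024² ≈ 795.96 → 796.
Additional respondents: 796 − 237 = 559.

559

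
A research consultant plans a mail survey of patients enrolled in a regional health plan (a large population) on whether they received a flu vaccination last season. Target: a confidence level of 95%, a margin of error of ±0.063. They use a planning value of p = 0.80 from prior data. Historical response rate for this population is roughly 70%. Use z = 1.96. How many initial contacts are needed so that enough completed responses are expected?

Completed interviews needed: n₀ = 1.96² × 0.1600 / 0.063² ≈ 154.86 → 155.
At a 70% response rate, contacts needed = 155 / 0.70 ≈ 221.43 → 222.

222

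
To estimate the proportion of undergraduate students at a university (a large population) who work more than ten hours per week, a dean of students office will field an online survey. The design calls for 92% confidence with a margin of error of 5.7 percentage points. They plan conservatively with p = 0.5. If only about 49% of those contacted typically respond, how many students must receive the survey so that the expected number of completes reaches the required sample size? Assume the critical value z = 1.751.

Completed interviews needed: n₀ = 1.751² × 0.2500 / 0.057² ≈ 235.92 → 236.
At a 49% response rate, contacts needed = 236 / 0.49 ≈ 481.63 → 482.

482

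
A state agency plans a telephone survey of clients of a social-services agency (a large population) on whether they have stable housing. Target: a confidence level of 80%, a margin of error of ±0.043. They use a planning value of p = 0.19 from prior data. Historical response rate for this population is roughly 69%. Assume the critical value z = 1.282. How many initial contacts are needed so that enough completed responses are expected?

Completed interviews needed: n₀ = 1.282² × 0.1539 / 0.043² ≈ 136.80 → 137.
At a 69% response rate, contacts needed = 137 / 0.69 ≈ 198.55 → 199.

199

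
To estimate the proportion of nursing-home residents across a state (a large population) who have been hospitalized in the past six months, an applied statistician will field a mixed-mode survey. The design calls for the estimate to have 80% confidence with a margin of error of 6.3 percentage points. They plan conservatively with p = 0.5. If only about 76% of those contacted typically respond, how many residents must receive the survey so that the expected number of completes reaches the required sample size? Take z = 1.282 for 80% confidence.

Completed interviews needed: n₀ = 1.282² × 0.2500 / 0.063² ≈ 103.52 → 104.
At a 76% response rate, contacts needed = 104 / 0.76 ≈ 136.84 → 137.

137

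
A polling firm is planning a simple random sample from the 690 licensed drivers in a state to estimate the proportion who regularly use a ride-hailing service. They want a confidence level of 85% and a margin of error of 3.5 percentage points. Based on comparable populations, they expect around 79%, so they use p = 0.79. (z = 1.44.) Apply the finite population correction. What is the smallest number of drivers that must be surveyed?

Unadjusted: n₀ = 1.44² × 0.79 × 0.21 / 0.035² ≈ 280.82, so n₀ = 281.
Finite population correction with N = 690: n = n₀ / (1 + (n₀−1)/N) = 281 / (1 + 280/690) = 281 / 1.4058 ≈ 199.89.
Rounding up, n = 200.

200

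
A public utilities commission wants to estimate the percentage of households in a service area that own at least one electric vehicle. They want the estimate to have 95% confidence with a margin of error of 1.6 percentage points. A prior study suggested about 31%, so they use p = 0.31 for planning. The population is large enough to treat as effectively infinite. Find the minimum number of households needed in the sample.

For 95% confidence, z = 1.960.
With p = 0.31, p(1−p) = 0.2139.
n = z²·p(1−p)/E² = 1.960² × 0.2139 / 0.016² = 3.8416 × 0.2139 / 0.000256 ≈ 3209.84.
Rounding up gives n = 3210.

3210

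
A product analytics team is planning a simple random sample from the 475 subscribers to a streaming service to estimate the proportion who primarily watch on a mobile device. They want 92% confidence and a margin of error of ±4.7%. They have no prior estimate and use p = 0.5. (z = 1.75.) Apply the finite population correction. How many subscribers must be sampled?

201

Unadjusted: n₀ = 1.75² × 0.50 × 0.50 / 0.047² ≈ 346.59, so n₀ = 347.
Finite population correction with N = 475: n = n₀ / (1 + (n₀−1)/N) = 347 / (1 + 346/475) = 347 / 1.7284 ≈ 200.76.
Rounding up, n = 201.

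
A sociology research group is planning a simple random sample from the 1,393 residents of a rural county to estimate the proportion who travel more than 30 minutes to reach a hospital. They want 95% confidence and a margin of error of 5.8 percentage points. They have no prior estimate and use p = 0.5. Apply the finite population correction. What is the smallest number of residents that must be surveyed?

238

For 95% confidence, z = 1.960.
Unadjusted: n₀ = 1.960² × 0.50 × 0.50 / 0.058² ≈ 285.49, so n₀ = 286.
Finite population correction with N = 1,393: n = n₀ / (1 + (n₀−1)/N) = 286 / (1 + 285/1393) = 286 / 1.2046 ≈ 237.42.
Rounding up, n = 238.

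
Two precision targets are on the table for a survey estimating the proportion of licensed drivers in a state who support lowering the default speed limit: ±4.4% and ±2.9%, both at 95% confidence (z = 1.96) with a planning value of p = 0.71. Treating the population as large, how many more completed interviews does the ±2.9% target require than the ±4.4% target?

532

At ±4.4%: n = 1.96² × 0.2059 / 0.044² ≈ 408.57 → 409.
At ±2.9%: n = 1.96² × 0.2059 / 0.029² ≈ 940.53 → 941.
Additional respondents: 941 − 409 = 532.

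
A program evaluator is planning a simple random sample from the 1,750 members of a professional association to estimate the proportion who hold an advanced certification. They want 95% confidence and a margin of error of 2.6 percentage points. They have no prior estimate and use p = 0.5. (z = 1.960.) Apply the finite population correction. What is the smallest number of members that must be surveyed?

785

Unadjusted: n₀ = 1.960² × 0.50 × 0.50 / 0.026² ≈ 1420.71, so n₀ = 1421.
Finite population correction with N = 1,750: n = n₀ / (1 + (n₀−1)/N) = 1421 / (1 + 1420/1750) = 1421 / 1.8114 ≈ 784.46.
Rounding up, n = 785.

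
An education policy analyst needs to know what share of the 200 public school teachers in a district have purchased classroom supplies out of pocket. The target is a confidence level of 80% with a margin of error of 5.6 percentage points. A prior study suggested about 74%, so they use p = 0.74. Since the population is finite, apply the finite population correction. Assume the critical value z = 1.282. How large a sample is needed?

Unadjusted: n₀ = 1.282² × 0.74 × 0.26 / 0.056² ≈ 100.83, so n₀ = 101.
Finite population correction with N = 200: n = n₀ / (1 + (n₀−1)/N) = 101 / (1 + 100/200) = 101 / 1.5000 ≈ 67.33.
Rounding up, n = 68.

68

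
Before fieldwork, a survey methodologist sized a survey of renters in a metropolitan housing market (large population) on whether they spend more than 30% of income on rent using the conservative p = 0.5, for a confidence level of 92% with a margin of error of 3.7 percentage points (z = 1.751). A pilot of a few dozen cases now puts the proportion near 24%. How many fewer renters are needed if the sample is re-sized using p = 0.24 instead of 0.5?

Conservative (p = 0.5): n = 1.751² × 0.25 / 0.037² ≈ 559.90 → 560.
Using p = 0.24: p(1−p) = 0.1824, so n = 1.751² × 0.1824 / 0.037² ≈ 408.50 → 409.
Reduction: 560 − 409 = 151.

151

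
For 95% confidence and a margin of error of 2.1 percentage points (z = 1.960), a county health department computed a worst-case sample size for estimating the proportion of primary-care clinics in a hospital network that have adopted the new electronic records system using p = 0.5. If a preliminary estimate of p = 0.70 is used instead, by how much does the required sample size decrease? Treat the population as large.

348

Conservative (p = 0.5): n = 1.960² × 0.25 / 0.021² ≈ 2177.78 → 2178.
Using p = 0.70: p(1−p) = 0.2100, so n = 1.960² × 0.2100 / 0.021² ≈ 1829.33 → 1830.
Reduction: 2178 − 1830 = 348.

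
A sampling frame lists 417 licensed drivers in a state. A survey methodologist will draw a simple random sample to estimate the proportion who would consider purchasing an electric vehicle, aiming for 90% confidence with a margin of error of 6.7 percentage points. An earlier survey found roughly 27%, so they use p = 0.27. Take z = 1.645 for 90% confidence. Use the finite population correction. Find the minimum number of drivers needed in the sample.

93

Unadjusted: n₀ = 1.645² × 0.27 × 0.73 / 0.067² ≈ 118.81, so n₀ = 119.
Finite population correction with N = 417: n = n₀ / (1 + (n₀−1)/N) = 119 / (1 + 118/417) = 119 / 1.2830 ≈ 92.75.
Rounding up, n = 93.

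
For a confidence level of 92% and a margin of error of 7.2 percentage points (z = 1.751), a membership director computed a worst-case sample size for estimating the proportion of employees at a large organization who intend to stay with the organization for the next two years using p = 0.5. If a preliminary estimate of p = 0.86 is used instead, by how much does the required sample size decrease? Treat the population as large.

Conservative (p = 0.5): n = 1.751² × 0.25 / 0.072² ≈ 147.86 → 148.
Using p = 0.86: p(1−p) = 0.1204, so n = 1.751² × 0.1204 / 0.072² ≈ 71.21 → 72.
Reduction: 148 − 72 = 76.

76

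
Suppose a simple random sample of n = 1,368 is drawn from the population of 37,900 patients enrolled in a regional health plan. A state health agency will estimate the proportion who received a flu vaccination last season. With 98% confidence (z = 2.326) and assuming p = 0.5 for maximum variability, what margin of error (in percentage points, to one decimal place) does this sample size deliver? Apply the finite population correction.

3.1

Finite-population factor: (N−n)/(N−1) = (37900−1368)/(37900−1) = 0.9639.
SE(p̂) = √[p(1−p)/n · (N−n)/(N−1)] = √[0.2500/1368 × 0.9639] = 0.01327.
E = z × SE = 2.326 × 0.01327 = 0.03087 ≈ 3.1 percentage points.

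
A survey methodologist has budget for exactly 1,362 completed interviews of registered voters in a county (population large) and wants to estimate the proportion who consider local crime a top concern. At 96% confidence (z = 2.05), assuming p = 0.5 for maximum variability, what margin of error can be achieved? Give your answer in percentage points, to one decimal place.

SE(p̂) = √[p(1−p)/n] = √[0.2500/1362] = 0.01355.
E = z × SE = 2.05 × 0.01355 = 0.02777, or 2.8 percentage points.

2.8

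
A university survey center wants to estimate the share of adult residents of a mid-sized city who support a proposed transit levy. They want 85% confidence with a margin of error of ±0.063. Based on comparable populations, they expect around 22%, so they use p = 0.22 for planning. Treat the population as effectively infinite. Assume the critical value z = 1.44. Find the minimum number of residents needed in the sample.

90

With p = 0.22, p(1−p) = 0.1716.
n = z²·p(1−p)/E² = 1.44² × 0.1716 / 0.063² = 2.0736 × 0.1716 / 0.003969 ≈ 89.65.
Rounding up gives n = 90.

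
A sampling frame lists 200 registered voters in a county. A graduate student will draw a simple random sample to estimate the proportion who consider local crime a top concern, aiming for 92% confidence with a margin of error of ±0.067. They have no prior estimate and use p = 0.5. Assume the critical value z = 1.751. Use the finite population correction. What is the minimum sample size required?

93

Unadjusted: n₀ = 1.751² × 0.50 × 0.50 / 0.067² ≈ 170.75, so n₀ = 171.
Finite population correction with N = 200: n = n₀ / (1 + (n₀−1)/N) = 171 / (1 + 170/200) = 171 / 1.8500 ≈ 92.43.
Rounding up, n = 93.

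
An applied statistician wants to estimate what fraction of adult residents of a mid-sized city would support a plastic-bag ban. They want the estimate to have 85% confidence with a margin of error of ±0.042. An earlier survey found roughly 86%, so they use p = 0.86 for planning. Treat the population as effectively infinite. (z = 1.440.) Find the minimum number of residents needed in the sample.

With p = 0.86, p(1−p) = 0.1204.
n = z²·p(1−p)/E² = 1.440² × 0.1204 / 0.042² = 2.0736 × 0.1204 / 0.001764 ≈ 141.53.
Rounding up gives n = 142.

142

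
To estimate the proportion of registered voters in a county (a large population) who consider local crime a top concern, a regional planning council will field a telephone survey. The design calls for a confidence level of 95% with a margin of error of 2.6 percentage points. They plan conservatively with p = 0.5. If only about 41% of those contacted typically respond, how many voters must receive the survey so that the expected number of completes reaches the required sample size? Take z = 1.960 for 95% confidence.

Completed interviews needed: n₀ = 1.960² × 0.2500 / 0.026² ≈ 1420.71 → 1421.
At a 41% response rate, contacts needed = 1421 / 0.41 ≈ 3465.85 → 3466.

3466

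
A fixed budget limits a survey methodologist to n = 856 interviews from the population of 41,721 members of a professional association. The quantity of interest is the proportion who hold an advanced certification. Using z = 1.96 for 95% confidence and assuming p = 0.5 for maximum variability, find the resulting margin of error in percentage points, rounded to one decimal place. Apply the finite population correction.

Finite-population factor: (N−n)/(N−1) = (41721−856)/(41721−1) = 0.9795.
SE(p̂) = √[p(1−p)/n · (N−n)/(N−1)] = √[0.2500/856 × 0.9795] = 0.01691.
E = z × SE = 1.96 × 0.01691 = 0.03315 ≈ 3.3 percentage points.

3.3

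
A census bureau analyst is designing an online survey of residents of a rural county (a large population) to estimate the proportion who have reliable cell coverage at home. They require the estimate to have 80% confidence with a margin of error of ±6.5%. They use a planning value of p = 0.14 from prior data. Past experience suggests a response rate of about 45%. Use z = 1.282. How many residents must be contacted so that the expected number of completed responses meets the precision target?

Completed interviews needed: n₀ = 1.282² × 0.1204 / 0.065² ≈ 46.84 → 47.
At a 45% response rate, contacts needed = 47 / 0.45 ≈ 104.44 → 105.

105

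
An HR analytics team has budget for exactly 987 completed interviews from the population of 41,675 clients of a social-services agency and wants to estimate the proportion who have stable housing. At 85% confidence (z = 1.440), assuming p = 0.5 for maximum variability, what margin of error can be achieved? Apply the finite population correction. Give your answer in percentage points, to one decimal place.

2.3

Finite-population factor: (N−n)/(N−1) = (41675−987)/(41675−1) = 0.9763.
SE(p̂) = √[p(1−p)/n · (N−n)/(N−1)] = √[0.2500/987 × 0.9763] = 0.01573.
E = z × SE = 1.440 × 0.01573 = 0.02265 ≈ 2.3 percentage points.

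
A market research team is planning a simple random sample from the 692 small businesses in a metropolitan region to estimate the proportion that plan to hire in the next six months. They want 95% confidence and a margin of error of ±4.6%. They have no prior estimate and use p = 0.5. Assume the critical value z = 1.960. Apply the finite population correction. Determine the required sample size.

275

Unadjusted: n₀ = 1.960² × 0.50 × 0.50 / 0.046² ≈ 453.88, so n₀ = 454.
Finite population correction with N = 692: n = n₀ / (1 + (n₀−1)/N) = 454 / (1 + 453/692) = 454 / 1.6546 ≈ 274.38.
Rounding up, n = 275.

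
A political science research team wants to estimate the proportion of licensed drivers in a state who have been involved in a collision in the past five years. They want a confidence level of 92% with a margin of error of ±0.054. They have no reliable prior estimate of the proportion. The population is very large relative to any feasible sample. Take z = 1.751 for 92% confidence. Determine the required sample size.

263

With no prior estimate, use p = 0.5, giving p(1−p) = 0.25.
n = z²·p(1−p)/E² = 1.751² × 0.2500 / 0.054² = 3.0660 × 0.2500 / 0.002916 ≈ 262.86.
Rounding up gives n = 263.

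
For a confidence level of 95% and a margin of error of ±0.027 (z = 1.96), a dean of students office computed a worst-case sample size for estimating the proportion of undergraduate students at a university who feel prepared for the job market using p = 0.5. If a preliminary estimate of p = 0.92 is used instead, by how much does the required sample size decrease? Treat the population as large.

930

Conservative (p = 0.5): n = 1.96² × 0.25 / 0.027² ≈ 1317.42 → 1318.
Using p = 0.92: p(1−p) = 0.0736, so n = 1.96² × 0.0736 / 0.027² ≈ 387.85 → 388.
Reduction: 1318 − 388 = 930.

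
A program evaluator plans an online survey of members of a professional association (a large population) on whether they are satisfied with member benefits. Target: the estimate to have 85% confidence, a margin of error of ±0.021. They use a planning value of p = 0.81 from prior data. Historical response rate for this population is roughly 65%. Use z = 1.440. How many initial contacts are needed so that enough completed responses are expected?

Completed interviews needed: n₀ = 1.440² × 0.1539 / 0.021² ≈ 723.64 → 724.
At a 65% response rate, contacts needed = 724 / 0.65 ≈ 1113.85 → 1114.

1114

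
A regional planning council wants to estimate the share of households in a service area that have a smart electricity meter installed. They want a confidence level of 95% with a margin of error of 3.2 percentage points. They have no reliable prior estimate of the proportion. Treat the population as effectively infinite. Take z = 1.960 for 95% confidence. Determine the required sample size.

With no prior estimate, use p = 0.5, giving p(1−p) = 0.25.
n = z²·p(1−p)/E² = 1.960² × 0.2500 / 0.032² = 3.8416 × 0.2500 / 0.001024 ≈ 937.89.
Rounding up gives n = 938.

938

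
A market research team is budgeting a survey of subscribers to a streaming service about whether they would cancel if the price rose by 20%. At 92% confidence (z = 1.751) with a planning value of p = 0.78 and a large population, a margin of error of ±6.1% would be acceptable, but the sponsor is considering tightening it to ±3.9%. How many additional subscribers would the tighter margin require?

204

At ±6.1%: n = 1.751² × 0.1716 / 0.061² ≈ 141.39 → 142.
At ±3.9%: n = 1.751² × 0.1716 / 0.039² ≈ 345.91 → 346.
Additional respondents: 346 − 142 = 204.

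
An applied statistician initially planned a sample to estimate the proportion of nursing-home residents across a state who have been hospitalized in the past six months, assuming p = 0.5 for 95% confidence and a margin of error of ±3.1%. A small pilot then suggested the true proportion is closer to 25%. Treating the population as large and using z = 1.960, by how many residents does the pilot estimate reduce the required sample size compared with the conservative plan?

250

Conservative (p = 0.5): n = 1.960² × 0.25 / 0.031² ≈ 999.38 → 1000.
Using p = 0.25: p(1−p) = 0.1875, so n = 1.960² × 0.1875 / 0.031² ≈ 749.53 → 750.
Reduction: 1000 − 750 = 250.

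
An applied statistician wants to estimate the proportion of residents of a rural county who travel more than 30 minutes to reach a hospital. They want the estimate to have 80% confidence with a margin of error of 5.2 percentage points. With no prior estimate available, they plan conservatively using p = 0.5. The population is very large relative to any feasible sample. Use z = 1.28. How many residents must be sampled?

152

With p = 0.5, p(1−p) = 0.25.
n = z²·p(1−p)/E² = 1.28² × 0.2500 / 0.052² = 1.6384 × 0.2500 / 0.002704 ≈ 151.48.
Rounding up gives n = 152.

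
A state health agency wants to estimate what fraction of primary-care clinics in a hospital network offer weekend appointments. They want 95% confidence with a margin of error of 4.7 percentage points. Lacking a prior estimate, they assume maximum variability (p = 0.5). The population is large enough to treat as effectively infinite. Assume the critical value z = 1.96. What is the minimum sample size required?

435

With p = 0.5, p(1−p) = 0.25.
n = z²·p(1−p)/E² = 1.96² × 0.2500 / 0.047² = 3.8416 × 0.2500 / 0.002209 ≈ 434.77.
Rounding up gives n = 435.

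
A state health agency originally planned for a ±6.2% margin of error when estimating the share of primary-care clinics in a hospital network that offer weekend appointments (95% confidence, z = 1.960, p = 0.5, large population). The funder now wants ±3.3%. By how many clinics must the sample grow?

At ±6.2%: n = 1.960² × 0.2500 / 0.062² ≈ 249.84 → 250.
At ±3.3%: n = 1.960² × 0.2500 / 0.033² ≈ 881.91 → 882.
Additional respondents: 882 − 250 = 632.

632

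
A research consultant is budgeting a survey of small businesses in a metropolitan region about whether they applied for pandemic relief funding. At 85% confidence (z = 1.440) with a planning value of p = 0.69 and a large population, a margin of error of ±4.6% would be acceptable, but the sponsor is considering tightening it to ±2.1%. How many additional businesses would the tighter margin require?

796

At ±4.6%: n = 1.440² × 0.2139 / 0.046² ≈ 209.61 → 210.
At ±2.1%: n = 1.440² × 0.2139 / 0.021² ≈ 1005.77 → 1006.
Additional respondents: 1006 − 210 = 796.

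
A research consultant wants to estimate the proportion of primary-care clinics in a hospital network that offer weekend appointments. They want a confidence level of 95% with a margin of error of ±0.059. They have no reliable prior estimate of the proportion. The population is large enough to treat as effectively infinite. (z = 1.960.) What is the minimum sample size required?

With no prior estimate, use p = 0.5, giving p(1−p) = 0.25.
n = z²·p(1−p)/E² = 1.960² × 0.2500 / 0.059² = 3.8416 × 0.2500 / 0.003481 ≈ 275.90.
Rounding up gives n = 276.

276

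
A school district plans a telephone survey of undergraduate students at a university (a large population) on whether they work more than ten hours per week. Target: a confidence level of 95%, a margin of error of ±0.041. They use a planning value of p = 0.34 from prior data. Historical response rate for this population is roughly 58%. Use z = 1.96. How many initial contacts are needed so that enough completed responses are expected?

885

Completed interviews needed: n₀ = 1.96² × 0.2244 / 0.041² ≈ 512.82 → 513.
At a 58% response rate, contacts needed = 513 / 0.58 ≈ 884.48 → 885.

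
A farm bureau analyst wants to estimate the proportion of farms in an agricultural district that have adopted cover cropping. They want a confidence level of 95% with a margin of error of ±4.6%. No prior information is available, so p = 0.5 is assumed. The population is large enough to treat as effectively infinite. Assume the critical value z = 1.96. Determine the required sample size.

454

With p = 0.5, p(1−p) = 0.25.
n = z²·p(1−p)/E² = 1.96² × 0.2500 / 0.046² = 3.8416 × 0.2500 / 0.002116 ≈ 453.88.
Rounding up gives n = 454.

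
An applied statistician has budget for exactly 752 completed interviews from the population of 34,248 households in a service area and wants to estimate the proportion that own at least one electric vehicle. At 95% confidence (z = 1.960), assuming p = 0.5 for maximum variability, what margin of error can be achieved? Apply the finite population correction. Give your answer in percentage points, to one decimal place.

3.5

Finite-population factor: (N−n)/(N−1) = (34248−752)/(34248−1) = 0.9781.
SE(p̂) = √[p(1−p)/n · (N−n)/(N−1)] = √[0.2500/752 × 0.9781] = 0.01803.
E = z × SE = 1.960 × 0.01803 = 0.03534 ≈ 3.5 percentage points.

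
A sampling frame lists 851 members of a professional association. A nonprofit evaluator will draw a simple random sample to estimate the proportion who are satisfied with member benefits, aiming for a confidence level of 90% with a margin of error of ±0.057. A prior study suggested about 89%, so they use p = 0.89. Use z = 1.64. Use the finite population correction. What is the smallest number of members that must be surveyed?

75

Unadjusted: n₀ = 1.64² × 0.89 × 0.11 / 0.057² ≈ 81.04, so n₀ = 82.
Finite population correction with N = 851: n = n₀ / (1 + (n₀−1)/N) = 82 / (1 + 81/851) = 82 / 1.0952 ≈ 74.87.
Rounding up, n = 75.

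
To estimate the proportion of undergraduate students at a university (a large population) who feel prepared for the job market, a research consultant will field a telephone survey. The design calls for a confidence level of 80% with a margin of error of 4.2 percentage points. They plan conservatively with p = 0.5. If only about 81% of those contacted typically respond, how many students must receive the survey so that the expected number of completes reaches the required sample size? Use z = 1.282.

Completed interviews needed: n₀ = 1.282² × 0.2500 / 0.042² ≈ 232.93 → 233.
At an 81% response rate, contacts needed = 233 / 0.81 ≈ 287.65 → 288.

288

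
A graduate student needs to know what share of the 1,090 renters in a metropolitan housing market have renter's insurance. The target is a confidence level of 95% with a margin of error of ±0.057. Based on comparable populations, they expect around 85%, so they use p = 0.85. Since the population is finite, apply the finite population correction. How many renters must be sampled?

133

For 95% confidence, z = 1.960.
Unadjusted: n₀ = 1.960² × 0.85 × 0.15 / 0.057² ≈ 150.76, so n₀ = 151.
Finite population correction with N = 1,090: n = n₀ / (1 + (n₀−1)/N) = 151 / (1 + 150/1090) = 151 / 1.1376 ≈ 132.73.
Rounding up, n = 133.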